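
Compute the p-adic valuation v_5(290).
v_5(290) = 1

v_5(n) is the largest exponent k such that 5^k divides n. Factor out: 290 = 5^1 · 58. (Sign doesn't affect v_p.) So v_5(290) = 1.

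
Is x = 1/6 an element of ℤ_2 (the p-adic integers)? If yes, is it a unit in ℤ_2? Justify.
x ∉ ℤ_2 (v_2(x) = -1 < 0)

ℤ_2 = {x ∈ ℚ_2 : v_2(x) ≥ 0} and ℤ_2^× = {x ∈ ℤ_2 : v_2(x) = 0}. Here v_2(1/6) = v_2(num) − v_2(den) = -1; compare against these criteria.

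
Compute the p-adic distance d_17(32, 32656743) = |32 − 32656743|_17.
d_17(32, 32656743) = 1/1419857

Step 1 — x − y = 32 − 32656743 = -32656711. Step 2 — v_17(-32656711) = 5 (factor: -32656711 = −(17^5 · 23); the sign does not affect v_p). Step 3 — |x − y|_17 = 17^{-5} = 1/1419857.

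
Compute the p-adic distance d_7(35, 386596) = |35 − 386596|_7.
d_7(35, 386596) = 1/16807

Step 1 — x − y = 35 − 386596 = -386561. Step 2 — v_7(-386561) = 5 (factor: -386561 = −(7^5 · 23); the sign does not affect v_p). Step 3 — |x − y|_7 = 7^{-5} = 1/16807.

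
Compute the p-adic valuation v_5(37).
v_5(37) = 0

v_5(n) is the largest exponent k such that 5^k divides n. Factor out: 37 = 5^0 · 37. (Sign doesn't affect v_p.) So v_5(37) = 0.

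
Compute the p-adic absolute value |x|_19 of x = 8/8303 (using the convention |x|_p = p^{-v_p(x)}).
|8/8303|_19 = 361

Step 1 — compute v_19(x) by factoring powers of 19 out of the numerator and denominator: v_19(8/8303) = -2. Step 2 — apply |x|_p = p^{-v_p(x)} = 19^{2} = 361.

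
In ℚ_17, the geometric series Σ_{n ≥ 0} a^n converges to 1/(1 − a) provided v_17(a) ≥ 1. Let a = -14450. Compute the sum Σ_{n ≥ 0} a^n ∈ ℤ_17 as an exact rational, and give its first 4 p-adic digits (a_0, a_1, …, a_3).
Σ a^n = 1/(1 − a) = 1/14451;  first 4 digits = (1, 0, 1, 14)

v_17(a) = 2 ≥ 1, so the series converges in ℤ_17 to 1/(1 − a) = 1/(1 − (-14450)) = 1/14451. Expand this rational in ℤ_17: compute digits iteratively via d_i = x_i mod 17, x_{i+1} = (x_i − d_i)/17. The first 4 digits are (1, 0, 1, 14).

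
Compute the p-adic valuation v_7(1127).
v_7(1127) = 2

v_7(n) is the largest exponent k such that 7^k divides n. Factor out: 1127 = 7^2 · 23. (Sign doesn't affect v_p.) So v_7(1127) = 2.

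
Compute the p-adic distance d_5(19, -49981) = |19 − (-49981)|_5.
d_5(19, -49981) = 1/3125

Step 1 — x − y = 19 − (-49981) = 50000. Step 2 — v_5(50000) = 5 (factor: 50000 = (5^5 · 16); the sign does not affect v_p). Step 3 — |x − y|_5 = 5^{-5} = 1/3125.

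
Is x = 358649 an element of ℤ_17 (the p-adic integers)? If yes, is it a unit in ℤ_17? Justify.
x ∈ ℤ_17 but not a unit; v_17(x) = 3 > 0

ℤ_17 = {x ∈ ℚ_17 : v_17(x) ≥ 0} and ℤ_17^× = {x ∈ ℤ_17 : v_17(x) = 0}. Here v_17(358649) = v_17(num) − v_17(den) = 3; compare against these criteria.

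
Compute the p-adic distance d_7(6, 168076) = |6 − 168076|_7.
d_7(6, 168076) = 1/16807

Step 1 — x − y = 6 − 168076 = -168070. Step 2 — v_7(-168070) = 5 (factor: -168070 = −(7^5 · 10); the sign does not affect v_p). Step 3 — |x − y|_7 = 7^{-5} = 1/16807.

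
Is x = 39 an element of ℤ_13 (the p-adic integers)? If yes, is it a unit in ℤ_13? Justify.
x ∈ ℤ_13 but not a unit; v_13(x) = 1 > 0

ℤ_13 = {x ∈ ℚ_13 : v_13(x) ≥ 0} and ℤ_13^× = {x ∈ ℤ_13 : v_13(x) = 0}. Here v_13(39) = v_13(num) − v_13(den) = 1; compare against these criteria.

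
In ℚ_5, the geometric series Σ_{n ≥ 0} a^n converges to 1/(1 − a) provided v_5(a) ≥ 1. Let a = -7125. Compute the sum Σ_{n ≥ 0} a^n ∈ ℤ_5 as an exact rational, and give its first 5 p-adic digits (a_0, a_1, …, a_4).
Σ a^n = 1/(1 − a) = 1/7126;  first 5 digits = (1, 0, 0, 3, 3)

v_5(a) = 3 ≥ 1, so the series converges in ℤ_5 to 1/(1 − a) = 1/(1 − (-7125)) = 1/7126. Expand this rational in ℤ_5: compute digits iteratively via d_i = x_i mod 5, x_{i+1} = (x_i − d_i)/5. The first 5 digits are (1, 0, 0, 3, 3).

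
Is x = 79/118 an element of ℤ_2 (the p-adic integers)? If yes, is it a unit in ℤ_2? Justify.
x ∉ ℤ_2 (v_2(x) = -1 < 0)

ℤ_2 = {x ∈ ℚ_2 : v_2(x) ≥ 0} and ℤ_2^× = {x ∈ ℤ_2 : v_2(x) = 0}. Here v_2(79/118) = v_2(num) − v_2(den) = -1; compare against these criteria.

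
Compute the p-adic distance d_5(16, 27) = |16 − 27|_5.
d_5(16, 27) = 1

Step 1 — x − y = 16 − 27 = -11. Step 2 — v_5(-11) = 0 (factor: -11 = −(5^0 · 11); the sign does not affect v_p). Step 3 — |x − y|_5 = 5^{0} = 1.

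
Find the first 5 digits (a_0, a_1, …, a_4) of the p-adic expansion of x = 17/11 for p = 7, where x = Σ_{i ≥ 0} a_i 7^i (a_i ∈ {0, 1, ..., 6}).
(a_0, …, a_4) = (6, 0, 5, 5, 3)

v_7(17/11) = 0 (numerator and denominator both coprime to 7), so x ∈ ℤ_7^×. Compute digits iteratively via a_i = x_i mod 7, x_{i+1} = (x_i − a_i)/7, with x_0 = x:
  x_0 = 17/11;  a_0 = 6;  x_1 = (x_0 − 6)/7 = -7/11
  x_1 = -7/11;  a_1 = 0;  x_2 = (x_1 − 0)/7 = -1/11
  x_2 = -1/11;  a_2 = 5;  x_3 = (x_2 − 5)/7 = -8/11
  x_3 = -8/11;  a_3 = 5;  x_4 = (x_3 − 5)/7 = -9/11
  x_4 = -9/11;  a_4 = 3;  x_5 = (x_4 − 3)/7 = -6/11
Digits: (6, 0, 5, 5, 3).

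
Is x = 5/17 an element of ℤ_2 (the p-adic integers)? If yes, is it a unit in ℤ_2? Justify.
x ∈ ℤ_2^× (unit); v_2(x) = 0

ℤ_2 = {x ∈ ℚ_2 : v_2(x) ≥ 0} and ℤ_2^× = {x ∈ ℤ_2 : v_2(x) = 0}. Here v_2(5/17) = v_2(num) − v_2(den) = 0; compare against these criteria.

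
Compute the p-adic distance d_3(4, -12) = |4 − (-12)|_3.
d_3(4, -12) = 1

Step 1 — x − y = 4 − (-12) = 16. Step 2 — v_3(16) = 0 (factor: 16 = (3^0 · 16); the sign does not affect v_p). Step 3 — |x − y|_3 = 3^{0} = 1.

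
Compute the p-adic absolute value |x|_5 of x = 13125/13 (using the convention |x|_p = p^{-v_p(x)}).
|13125/13|_5 = 1/625

Step 1 — compute v_5(x) by factoring powers of 5 out of the numerator and denominator: v_5(13125/13) = 4. Step 2 — apply |x|_p = p^{-v_p(x)} = 5^{-4} = 1/625.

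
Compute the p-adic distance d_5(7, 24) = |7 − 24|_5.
d_5(7, 24) = 1

Step 1 — x − y = 7 − 24 = -17. Step 2 — v_5(-17) = 0 (factor: -17 = −(5^0 · 17); the sign does not affect v_p). Step 3 — |x − y|_5 = 5^{0} = 1.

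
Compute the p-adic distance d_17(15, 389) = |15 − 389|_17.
d_17(15, 389) = 1/17

Step 1 — x − y = 15 − 389 = -374. Step 2 — v_17(-374) = 1 (factor: -374 = −(17^1 · 22); the sign does not affect v_p). Step 3 — |x − y|_17 = 17^{-1} = 1/17.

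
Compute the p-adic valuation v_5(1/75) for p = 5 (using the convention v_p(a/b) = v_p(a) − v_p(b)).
v_5(1/75) = -2

Factor powers of 5 from the numerator and denominator of the reduced fraction: 1 = 5^0 · 1 and 75 = 5^2 · 3. Apply v_p(a/b) = v_p(a) − v_p(b): v_5(1/75) = 0 − 2 = -2.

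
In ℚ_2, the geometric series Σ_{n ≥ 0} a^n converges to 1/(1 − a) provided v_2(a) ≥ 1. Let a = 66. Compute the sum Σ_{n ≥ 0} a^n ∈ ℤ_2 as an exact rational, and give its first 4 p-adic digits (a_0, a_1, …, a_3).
Σ a^n = 1/(1 − a) = -1/65;  first 4 digits = (1, 1, 1, 1)

v_2(a) = 1 ≥ 1, so the series converges in ℤ_2 to 1/(1 − a) = 1/(1 − 66) = -1/65. Expand this rational in ℤ_2: compute digits iteratively via d_i = x_i mod 2, x_{i+1} = (x_i − d_i)/2. The first 4 digits are (1, 1, 1, 1).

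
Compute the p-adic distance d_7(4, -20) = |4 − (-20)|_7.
d_7(4, -20) = 1

Step 1 — x − y = 4 − (-20) = 24. Step 2 — v_7(24) = 0 (factor: 24 = (7^0 · 24); the sign does not affect v_p). Step 3 — |x − y|_7 = 7^{0} = 1.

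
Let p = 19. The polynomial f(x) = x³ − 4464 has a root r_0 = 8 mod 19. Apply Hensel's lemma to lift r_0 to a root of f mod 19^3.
r_2 = 5233 (mod 6859)

Hensel: r_{i+1} = r_i − f(r_i)/f′(r_i) mod 19^{i+2}, where f′(x) = 3x². Iterate:
  r_0 = 8 (mod 19)
  r_1 = 179 (mod 361)
  r_2 = 5233 (mod 6859)
Final: r = 5233 with f(r) ≡ 0 mod 19^3.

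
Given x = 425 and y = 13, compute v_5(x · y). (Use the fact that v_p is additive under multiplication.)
v_5(5525) = 2

v_p(x) = 2 (factor: 425 = 5^2 · 17); v_p(y) = 0 (factor: 13 = 5^0 · 13). Additivity: v_p(xy) = v_p(x) + v_p(y) = 2 + 0 = 2. (Direct check: xy = 5525 = 5^2 · (221).)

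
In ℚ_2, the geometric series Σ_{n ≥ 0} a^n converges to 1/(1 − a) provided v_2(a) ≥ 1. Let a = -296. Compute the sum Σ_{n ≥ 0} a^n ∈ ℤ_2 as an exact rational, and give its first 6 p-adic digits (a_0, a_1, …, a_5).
Σ a^n = 1/(1 − a) = 1/297;  first 6 digits = (1, 0, 0, 1, 1, 0)

v_2(a) = 3 ≥ 1, so the series converges in ℤ_2 to 1/(1 − a) = 1/(1 − (-296)) = 1/297. Expand this rational in ℤ_2: compute digits iteratively via d_i = x_i mod 2, x_{i+1} = (x_i − d_i)/2. The first 6 digits are (1, 0, 0, 1, 1, 0).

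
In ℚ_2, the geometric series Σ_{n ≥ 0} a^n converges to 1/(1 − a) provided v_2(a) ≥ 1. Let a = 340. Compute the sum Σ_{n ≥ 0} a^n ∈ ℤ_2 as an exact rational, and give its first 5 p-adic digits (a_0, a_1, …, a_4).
Σ a^n = 1/(1 − a) = -1/339;  first 5 digits = (1, 0, 1, 0, 0)

v_2(a) = 2 ≥ 1, so the series converges in ℤ_2 to 1/(1 − a) = 1/(1 − 340) = -1/339. Expand this rational in ℤ_2: compute digits iteratively via d_i = x_i mod 2, x_{i+1} = (x_i − d_i)/2. The first 5 digits are (1, 0, 1, 0, 0).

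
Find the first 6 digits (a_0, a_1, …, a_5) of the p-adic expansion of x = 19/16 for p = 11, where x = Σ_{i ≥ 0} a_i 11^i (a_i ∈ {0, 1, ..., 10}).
(a_0, …, a_5) = (6, 3, 10, 8, 4, 3)

v_11(19/16) = 0 (numerator and denominator both coprime to 11), so x ∈ ℤ_11^×. Compute digits iteratively via a_i = x_i mod 11, x_{i+1} = (x_i − a_i)/11, with x_0 = x:
  x_0 = 19/16;  a_0 = 6;  x_1 = (x_0 − 6)/11 = -7/16
  x_1 = -7/16;  a_1 = 3;  x_2 = (x_1 − 3)/11 = -5/16
  x_2 = -5/16;  a_2 = 10;  x_3 = (x_2 − 10)/11 = -15/16
  x_3 = -15/16;  a_3 = 8;  x_4 = (x_3 − 8)/11 = -13/16
  x_4 = -13/16;  a_4 = 4;  x_5 = (x_4 − 4)/11 = -7/16
  x_5 = -7/16;  a_5 = 3;  x_6 = (x_5 − 3)/11 = -5/16
Digits: (6, 3, 10, 8, 4, 3).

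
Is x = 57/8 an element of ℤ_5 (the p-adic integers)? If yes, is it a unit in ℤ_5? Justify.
x ∈ ℤ_5^× (unit); v_5(x) = 0

ℤ_5 = {x ∈ ℚ_5 : v_5(x) ≥ 0} and ℤ_5^× = {x ∈ ℤ_5 : v_5(x) = 0}. Here v_5(57/8) = v_5(num) − v_5(den) = 0; compare against these criteria.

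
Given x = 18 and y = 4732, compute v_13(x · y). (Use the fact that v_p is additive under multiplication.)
v_13(85176) = 2

v_p(x) = 0 (factor: 18 = 13^0 · 18); v_p(y) = 2 (factor: 4732 = 13^2 · 28). Additivity: v_p(xy) = v_p(x) + v_p(y) = 0 + 2 = 2. (Direct check: xy = 85176 = 13^2 · (504).)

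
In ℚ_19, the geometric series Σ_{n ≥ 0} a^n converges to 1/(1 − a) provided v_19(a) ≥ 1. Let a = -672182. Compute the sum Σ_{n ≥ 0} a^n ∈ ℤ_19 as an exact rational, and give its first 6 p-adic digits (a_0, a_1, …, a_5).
Σ a^n = 1/(1 − a) = 1/672183;  first 6 digits = (1, 0, 0, 16, 13, 18)

v_19(a) = 3 ≥ 1, so the series converges in ℤ_19 to 1/(1 − a) = 1/(1 − (-672182)) = 1/672183. Expand this rational in ℤ_19: compute digits iteratively via d_i = x_i mod 19, x_{i+1} = (x_i − d_i)/19. The first 6 digits are (1, 0, 0, 16, 13, 18).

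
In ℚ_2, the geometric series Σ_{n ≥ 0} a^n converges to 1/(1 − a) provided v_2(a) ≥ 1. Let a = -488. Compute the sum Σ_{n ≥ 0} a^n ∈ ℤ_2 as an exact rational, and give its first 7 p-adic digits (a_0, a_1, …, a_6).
Σ a^n = 1/(1 − a) = 1/489;  first 7 digits = (1, 0, 0, 1, 1, 0, 1)

v_2(a) = 3 ≥ 1, so the series converges in ℤ_2 to 1/(1 − a) = 1/(1 − (-488)) = 1/489. Expand this rational in ℤ_2: compute digits iteratively via d_i = x_i mod 2, x_{i+1} = (x_i − d_i)/2. The first 7 digits are (1, 0, 0, 1, 1, 0, 1).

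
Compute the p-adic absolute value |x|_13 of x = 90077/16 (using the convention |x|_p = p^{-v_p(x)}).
|90077/16|_13 = 1/2197

Step 1 — compute v_13(x) by factoring powers of 13 out of the numerator and denominator: v_13(90077/16) = 3. Step 2 — apply |x|_p = p^{-v_p(x)} = 13^{-3} = 1/2197.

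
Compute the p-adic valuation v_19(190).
v_19(190) = 1

v_19(n) is the largest exponent k such that 19^k divides n. Factor out: 190 = 19^1 · 10. (Sign doesn't affect v_p.) So v_19(190) = 1.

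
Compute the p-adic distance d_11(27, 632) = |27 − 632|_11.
d_11(27, 632) = 1/121

Step 1 — x − y = 27 − 632 = -605. Step 2 — v_11(-605) = 2 (factor: -605 = −(11^2 · 5); the sign does not affect v_p). Step 3 — |x − y|_11 = 11^{-2} = 1/121.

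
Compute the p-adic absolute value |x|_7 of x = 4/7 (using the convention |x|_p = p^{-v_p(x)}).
|4/7|_7 = 7

Step 1 — compute v_7(x) by factoring powers of 7 out of the numerator and denominator: v_7(4/7) = -1. Step 2 — apply |x|_p = p^{-v_p(x)} = 7^{1} = 7.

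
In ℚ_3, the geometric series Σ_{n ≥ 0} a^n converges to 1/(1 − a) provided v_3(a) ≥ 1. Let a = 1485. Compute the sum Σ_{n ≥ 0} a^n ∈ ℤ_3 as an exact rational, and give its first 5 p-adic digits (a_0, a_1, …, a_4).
Σ a^n = 1/(1 − a) = -1/1484;  first 5 digits = (1, 0, 0, 1, 0)

v_3(a) = 3 ≥ 1, so the series converges in ℤ_3 to 1/(1 − a) = 1/(1 − 1485) = -1/1484. Expand this rational in ℤ_3: compute digits iteratively via d_i = x_i mod 3, x_{i+1} = (x_i − d_i)/3. The first 5 digits are (1, 0, 0, 1, 0).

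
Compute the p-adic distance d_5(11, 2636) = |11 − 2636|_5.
d_5(11, 2636) = 1/125

Step 1 — x − y = 11 − 2636 = -2625. Step 2 — v_5(-2625) = 3 (factor: -2625 = −(5^3 · 21); the sign does not affect v_p). Step 3 — |x − y|_5 = 5^{-3} = 1/125.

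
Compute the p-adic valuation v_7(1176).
v_7(1176) = 2

v_7(n) is the largest exponent k such that 7^k divides n. Factor out: 1176 = 7^2 · 24. (Sign doesn't affect v_p.) So v_7(1176) = 2.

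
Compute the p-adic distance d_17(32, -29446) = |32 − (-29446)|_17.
d_17(32, -29446) = 1/4913

Step 1 — x − y = 32 − (-29446) = 29478. Step 2 — v_17(29478) = 3 (factor: 29478 = (17^3 · 6); the sign does not affect v_p). Step 3 — |x − y|_17 = 17^{-3} = 1/4913.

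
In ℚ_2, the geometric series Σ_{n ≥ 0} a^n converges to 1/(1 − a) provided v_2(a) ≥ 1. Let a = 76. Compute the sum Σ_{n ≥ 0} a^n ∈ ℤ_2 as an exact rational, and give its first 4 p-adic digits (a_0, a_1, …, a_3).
Σ a^n = 1/(1 − a) = -1/75;  first 4 digits = (1, 0, 1, 1)

v_2(a) = 2 ≥ 1, so the series converges in ℤ_2 to 1/(1 − a) = 1/(1 − 76) = -1/75. Expand this rational in ℤ_2: compute digits iteratively via d_i = x_i mod 2, x_{i+1} = (x_i − d_i)/2. The first 4 digits are (1, 0, 1, 1).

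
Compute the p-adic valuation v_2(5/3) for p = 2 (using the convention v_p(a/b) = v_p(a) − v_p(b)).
v_2(5/3) = 0

Factor powers of 2 from the numerator and denominator of the reduced fraction: 5 = 2^0 · 5 and 3 = 2^0 · 3. Apply v_p(a/b) = v_p(a) − v_p(b): v_2(5/3) = 0 − 0 = 0.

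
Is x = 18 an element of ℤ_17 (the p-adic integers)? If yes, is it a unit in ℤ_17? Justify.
x ∈ ℤ_17^× (unit); v_17(x) = 0

ℤ_17 = {x ∈ ℚ_17 : v_17(x) ≥ 0} and ℤ_17^× = {x ∈ ℤ_17 : v_17(x) = 0}. Here v_17(18) = v_17(num) − v_17(den) = 0; compare against these criteria.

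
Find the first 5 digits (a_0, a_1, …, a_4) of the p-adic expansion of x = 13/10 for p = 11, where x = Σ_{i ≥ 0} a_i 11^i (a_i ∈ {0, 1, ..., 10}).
(a_0, …, a_4) = (9, 7, 7, 7, 7)

v_11(13/10) = 0 (numerator and denominator both coprime to 11), so x ∈ ℤ_11^×. Compute digits iteratively via a_i = x_i mod 11, x_{i+1} = (x_i − a_i)/11, with x_0 = x:
  x_0 = 13/10;  a_0 = 9;  x_1 = (x_0 − 9)/11 = -7/10
  x_1 = -7/10;  a_1 = 7;  x_2 = (x_1 − 7)/11 = -7/10
  x_2 = -7/10;  a_2 = 7;  x_3 = (x_2 − 7)/11 = -7/10
  x_3 = -7/10;  a_3 = 7;  x_4 = (x_3 − 7)/11 = -7/10
  x_4 = -7/10;  a_4 = 7;  x_5 = (x_4 − 7)/11 = -7/10
Digits: (9, 7, 7, 7, 7).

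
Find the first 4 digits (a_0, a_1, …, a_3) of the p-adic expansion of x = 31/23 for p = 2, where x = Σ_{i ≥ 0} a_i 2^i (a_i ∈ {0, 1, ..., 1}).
(a_0, …, a_3) = (1, 0, 0, 1)

v_2(31/23) = 0 (numerator and denominator both coprime to 2), so x ∈ ℤ_2^×. Compute digits iteratively via a_i = x_i mod 2, x_{i+1} = (x_i − a_i)/2, with x_0 = x:
  x_0 = 31/23;  a_0 = 1;  x_1 = (x_0 − 1)/2 = 4/23
  x_1 = 4/23;  a_1 = 0;  x_2 = (x_1 − 0)/2 = 2/23
  x_2 = 2/23;  a_2 = 0;  x_3 = (x_2 − 0)/2 = 1/23
  x_3 = 1/23;  a_3 = 1;  x_4 = (x_3 − 1)/2 = -11/23
Digits: (1, 0, 0, 1).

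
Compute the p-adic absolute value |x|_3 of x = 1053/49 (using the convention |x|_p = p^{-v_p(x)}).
|1053/49|_3 = 1/81

Step 1 — compute v_3(x) by factoring powers of 3 out of the numerator and denominator: v_3(1053/49) = 4. Step 2 — apply |x|_p = p^{-v_p(x)} = 3^{-4} = 1/81.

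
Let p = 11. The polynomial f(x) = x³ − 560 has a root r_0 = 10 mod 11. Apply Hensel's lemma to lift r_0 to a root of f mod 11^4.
r_3 = 1880 (mod 14641)

Hensel: r_{i+1} = r_i − f(r_i)/f′(r_i) mod 11^{i+2}, where f′(x) = 3x². Iterate:
  r_0 = 10 (mod 11)
  r_1 = 65 (mod 121)
  r_2 = 549 (mod 1331)
  r_3 = 1880 (mod 14641)
Final: r = 1880 with f(r) ≡ 0 mod 11^4.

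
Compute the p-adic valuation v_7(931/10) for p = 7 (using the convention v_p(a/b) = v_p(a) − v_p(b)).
v_7(931/10) = 2

Factor powers of 7 from the numerator and denominator of the reduced fraction: 931 = 7^2 · 19 and 10 = 7^0 · 10. Apply v_p(a/b) = v_p(a) − v_p(b): v_7(931/10) = 2 − 0 = 2.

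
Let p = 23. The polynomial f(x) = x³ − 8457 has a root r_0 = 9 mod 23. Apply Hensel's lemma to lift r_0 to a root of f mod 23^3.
r_2 = 929 (mod 12167)

Hensel: r_{i+1} = r_i − f(r_i)/f′(r_i) mod 23^{i+2}, where f′(x) = 3x². Iterate:
  r_0 = 9 (mod 23)
  r_1 = 400 (mod 529)
  r_2 = 929 (mod 12167)
Final: r = 929 with f(r) ≡ 0 mod 23^3.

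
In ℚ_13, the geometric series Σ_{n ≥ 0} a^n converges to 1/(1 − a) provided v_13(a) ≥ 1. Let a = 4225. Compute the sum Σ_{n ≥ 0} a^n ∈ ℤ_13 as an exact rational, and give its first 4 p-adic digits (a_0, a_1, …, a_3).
Σ a^n = 1/(1 − a) = -1/4224;  first 4 digits = (1, 0, 12, 1)

v_13(a) = 2 ≥ 1, so the series converges in ℤ_13 to 1/(1 − a) = 1/(1 − 4225) = -1/4224. Expand this rational in ℤ_13: compute digits iteratively via d_i = x_i mod 13, x_{i+1} = (x_i − d_i)/13. The first 4 digits are (1, 0, 12, 1).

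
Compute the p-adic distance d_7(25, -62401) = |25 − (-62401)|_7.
d_7(25, -62401) = 1/2401

Step 1 — x − y = 25 − (-62401) = 62426. Step 2 — v_7(62426) = 4 (factor: 62426 = (7^4 · 26); the sign does not affect v_p). Step 3 — |x − y|_7 = 7^{-4} = 1/2401.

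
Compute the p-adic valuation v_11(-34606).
v_11(-34606) = 3

v_11(n) is the largest exponent k such that 11^k divides n. Factor out: -34606 = -11^3 · 26. (Sign doesn't affect v_p.) So v_11(-34606) = 3.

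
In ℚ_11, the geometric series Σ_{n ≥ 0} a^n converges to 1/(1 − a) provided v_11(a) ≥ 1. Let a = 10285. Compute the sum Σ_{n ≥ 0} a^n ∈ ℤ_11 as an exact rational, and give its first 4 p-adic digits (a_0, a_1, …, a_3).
Σ a^n = 1/(1 − a) = -1/10284;  first 4 digits = (1, 0, 8, 7)

v_11(a) = 2 ≥ 1, so the series converges in ℤ_11 to 1/(1 − a) = 1/(1 − 10285) = -1/10284. Expand this rational in ℤ_11: compute digits iteratively via d_i = x_i mod 11, x_{i+1} = (x_i − d_i)/11. The first 4 digits are (1, 0, 8, 7).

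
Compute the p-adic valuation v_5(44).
v_5(44) = 0

v_5(n) is the largest exponent k such that 5^k divides n. Factor out: 44 = 5^0 · 44. (Sign doesn't affect v_p.) So v_5(44) = 0.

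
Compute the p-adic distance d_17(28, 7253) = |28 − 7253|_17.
d_17(28, 7253) = 1/289

Step 1 — x − y = 28 − 7253 = -7225. Step 2 — v_17(-7225) = 2 (factor: -7225 = −(17^2 · 25); the sign does not affect v_p). Step 3 — |x − y|_17 = 17^{-2} = 1/289.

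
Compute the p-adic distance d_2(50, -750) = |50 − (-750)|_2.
d_2(50, -750) = 1/32

Step 1 — x − y = 50 − (-750) = 800. Step 2 — v_2(800) = 5 (factor: 800 = (2^5 · 25); the sign does not affect v_p). Step 3 — |x − y|_2 = 2^{-5} = 1/32.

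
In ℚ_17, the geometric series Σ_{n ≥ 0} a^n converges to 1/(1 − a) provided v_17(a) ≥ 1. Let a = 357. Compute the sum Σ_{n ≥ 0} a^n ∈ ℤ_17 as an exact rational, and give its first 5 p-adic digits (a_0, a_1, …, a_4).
Σ a^n = 1/(1 − a) = -1/356;  first 5 digits = (1, 4, 0, 5, 3)

v_17(a) = 1 ≥ 1, so the series converges in ℤ_17 to 1/(1 − a) = 1/(1 − 357) = -1/356. Expand this rational in ℤ_17: compute digits iteratively via d_i = x_i mod 17, x_{i+1} = (x_i − d_i)/17. The first 5 digits are (1, 4, 0, 5, 3).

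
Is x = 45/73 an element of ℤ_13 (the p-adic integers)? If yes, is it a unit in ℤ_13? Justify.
x ∈ ℤ_13^× (unit); v_13(x) = 0

ℤ_13 = {x ∈ ℚ_13 : v_13(x) ≥ 0} and ℤ_13^× = {x ∈ ℤ_13 : v_13(x) = 0}. Here v_13(45/73) = v_13(num) − v_13(den) = 0; compare against these criteria.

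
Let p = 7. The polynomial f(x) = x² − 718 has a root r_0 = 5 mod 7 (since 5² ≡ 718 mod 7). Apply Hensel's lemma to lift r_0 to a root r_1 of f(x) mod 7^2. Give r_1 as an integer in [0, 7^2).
r_1 = 40 (mod 49)

Hensel's recurrence: r_{i+1} = r_i − f(r_i)·(f′(r_i))^{-1} mod 7^{i+2}, with f′(x) = 2x. Iterate:
  r_0 = 5 (mod 7)
  r_1 = 40 (mod 49)
Final: r_1 = 40, and one checks f(r_1) ≡ 0 mod 7^2.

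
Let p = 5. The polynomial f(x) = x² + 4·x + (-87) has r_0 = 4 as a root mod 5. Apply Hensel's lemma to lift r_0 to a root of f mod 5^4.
r_3 = 219 (mod 625)

Hensel: r_{i+1} = r_i − f(r_i)·(f′(r_i))^{-1} mod 5^{i+2}, f′(x) = 2x + 4. Iterate:
  r_0 = 4 (mod 5)
  r_1 = 19 (mod 25)
  r_2 = 94 (mod 125)
  r_3 = 219 (mod 625)
Final: r = 219 satisfies f(r) ≡ 0 mod 5^4.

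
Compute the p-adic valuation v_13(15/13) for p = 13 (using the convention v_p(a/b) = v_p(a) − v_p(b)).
v_13(15/13) = -1

Factor powers of 13 from the numerator and denominator of the reduced fraction: 15 = 13^0 · 15 and 13 = 13^1 · 1. Apply v_p(a/b) = v_p(a) − v_p(b): v_13(15/13) = 0 − 1 = -1.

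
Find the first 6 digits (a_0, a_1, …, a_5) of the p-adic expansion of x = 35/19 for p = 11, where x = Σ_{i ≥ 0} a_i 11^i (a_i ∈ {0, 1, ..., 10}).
(a_0, …, a_5) = (3, 8, 1, 1, 8, 1)

v_11(35/19) = 0 (numerator and denominator both coprime to 11), so x ∈ ℤ_11^×. Compute digits iteratively via a_i = x_i mod 11, x_{i+1} = (x_i − a_i)/11, with x_0 = x:
  x_0 = 35/19;  a_0 = 3;  x_1 = (x_0 − 3)/11 = -2/19
  x_1 = -2/19;  a_1 = 8;  x_2 = (x_1 − 8)/11 = -14/19
  x_2 = -14/19;  a_2 = 1;  x_3 = (x_2 − 1)/11 = -3/19
  x_3 = -3/19;  a_3 = 1;  x_4 = (x_3 − 1)/11 = -2/19
  x_4 = -2/19;  a_4 = 8;  x_5 = (x_4 − 8)/11 = -14/19
  x_5 = -14/19;  a_5 = 1;  x_6 = (x_5 − 1)/11 = -3/19
Digits: (3, 8, 1, 1, 8, 1).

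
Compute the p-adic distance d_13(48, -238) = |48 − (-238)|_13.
d_13(48, -238) = 1/13

Step 1 — x − y = 48 − (-238) = 286. Step 2 — v_13(286) = 1 (factor: 286 = (13^1 · 22); the sign does not affect v_p). Step 3 — |x − y|_13 = 13^{-1} = 1/13.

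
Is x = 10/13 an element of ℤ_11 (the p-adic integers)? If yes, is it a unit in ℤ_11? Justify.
x ∈ ℤ_11^× (unit); v_11(x) = 0

ℤ_11 = {x ∈ ℚ_11 : v_11(x) ≥ 0} and ℤ_11^× = {x ∈ ℤ_11 : v_11(x) = 0}. Here v_11(10/13) = v_11(num) − v_11(den) = 0; compare against these criteria.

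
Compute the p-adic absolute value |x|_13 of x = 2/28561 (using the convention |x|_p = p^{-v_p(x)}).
|2/28561|_13 = 28561

Step 1 — compute v_13(x) by factoring powers of 13 out of the numerator and denominator: v_13(2/28561) = -4. Step 2 — apply |x|_p = p^{-v_p(x)} = 13^{4} = 28561.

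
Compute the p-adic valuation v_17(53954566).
v_17(53954566) = 5

v_17(n) is the largest exponent k such that 17^k divides n. Factor out: 53954566 = 17^5 · 38. (Sign doesn't affect v_p.) So v_17(53954566) = 5.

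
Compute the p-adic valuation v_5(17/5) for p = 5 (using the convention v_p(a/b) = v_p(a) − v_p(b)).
v_5(17/5) = -1

Factor powers of 5 from the numerator and denominator of the reduced fraction: 17 = 5^0 · 17 and 5 = 5^1 · 1. Apply v_p(a/b) = v_p(a) − v_p(b): v_5(17/5) = 0 − 1 = -1.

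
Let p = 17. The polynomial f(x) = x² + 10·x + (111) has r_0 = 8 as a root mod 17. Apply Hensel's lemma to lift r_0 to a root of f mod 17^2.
r_1 = 76 (mod 289)

Hensel: r_{i+1} = r_i − f(r_i)·(f′(r_i))^{-1} mod 17^{i+2}, f′(x) = 2x + 10. Iterate:
  r_0 = 8 (mod 17)
  r_1 = 76 (mod 289)
Final: r = 76 satisfies f(r) ≡ 0 mod 17^2.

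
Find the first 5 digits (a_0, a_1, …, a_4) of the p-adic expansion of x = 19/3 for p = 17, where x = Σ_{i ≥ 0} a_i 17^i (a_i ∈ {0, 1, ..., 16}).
(a_0, …, a_4) = (12, 11, 5, 11, 5)

v_17(19/3) = 0 (numerator and denominator both coprime to 17), so x ∈ ℤ_17^×. Compute digits iteratively via a_i = x_i mod 17, x_{i+1} = (x_i − a_i)/17, with x_0 = x:
  x_0 = 19/3;  a_0 = 12;  x_1 = (x_0 − 12)/17 = -1/3
  x_1 = -1/3;  a_1 = 11;  x_2 = (x_1 − 11)/17 = -2/3
  x_2 = -2/3;  a_2 = 5;  x_3 = (x_2 − 5)/17 = -1/3
  x_3 = -1/3;  a_3 = 11;  x_4 = (x_3 − 11)/17 = -2/3
  x_4 = -2/3;  a_4 = 5;  x_5 = (x_4 − 5)/17 = -1/3
Digits: (12, 11, 5, 11, 5).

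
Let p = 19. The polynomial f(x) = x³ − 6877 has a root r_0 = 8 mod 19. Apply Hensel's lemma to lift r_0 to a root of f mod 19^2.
r_1 = 122 (mod 361)

Hensel: r_{i+1} = r_i − f(r_i)/f′(r_i) mod 19^{i+2}, where f′(x) = 3x². Iterate:
  r_0 = 8 (mod 19)
  r_1 = 122 (mod 361)
Final: r = 122 with f(r) ≡ 0 mod 19^2.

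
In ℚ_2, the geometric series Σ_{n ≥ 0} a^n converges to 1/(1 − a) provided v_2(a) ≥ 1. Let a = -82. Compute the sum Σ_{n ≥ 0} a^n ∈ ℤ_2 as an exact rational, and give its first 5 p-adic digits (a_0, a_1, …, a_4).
Σ a^n = 1/(1 − a) = 1/83;  first 5 digits = (1, 1, 0, 1, 1)

v_2(a) = 1 ≥ 1, so the series converges in ℤ_2 to 1/(1 − a) = 1/(1 − (-82)) = 1/83. Expand this rational in ℤ_2: compute digits iteratively via d_i = x_i mod 2, x_{i+1} = (x_i − d_i)/2. The first 5 digits are (1, 1, 0, 1, 1).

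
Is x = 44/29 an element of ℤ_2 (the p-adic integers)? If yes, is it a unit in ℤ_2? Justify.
x ∈ ℤ_2 but not a unit; v_2(x) = 2 > 0

ℤ_2 = {x ∈ ℚ_2 : v_2(x) ≥ 0} and ℤ_2^× = {x ∈ ℤ_2 : v_2(x) = 0}. Here v_2(44/29) = v_2(num) − v_2(den) = 2; compare against these criteria.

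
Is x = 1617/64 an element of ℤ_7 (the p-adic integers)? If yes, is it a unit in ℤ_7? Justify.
x ∈ ℤ_7 but not a unit; v_7(x) = 2 > 0

ℤ_7 = {x ∈ ℚ_7 : v_7(x) ≥ 0} and ℤ_7^× = {x ∈ ℤ_7 : v_7(x) = 0}. Here v_7(1617/64) = v_7(num) − v_7(den) = 2; compare against these criteria.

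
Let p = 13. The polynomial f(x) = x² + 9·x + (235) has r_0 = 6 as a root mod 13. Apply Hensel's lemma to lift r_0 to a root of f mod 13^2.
r_1 = 71 (mod 169)

Hensel: r_{i+1} = r_i − f(r_i)·(f′(r_i))^{-1} mod 13^{i+2}, f′(x) = 2x + 9. Iterate:
  r_0 = 6 (mod 13)
  r_1 = 71 (mod 169)
Final: r = 71 satisfies f(r) ≡ 0 mod 13^2.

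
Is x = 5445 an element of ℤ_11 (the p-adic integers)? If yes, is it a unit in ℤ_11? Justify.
x ∈ ℤ_11 but not a unit; v_11(x) = 2 > 0

ℤ_11 = {x ∈ ℚ_11 : v_11(x) ≥ 0} and ℤ_11^× = {x ∈ ℤ_11 : v_11(x) = 0}. Here v_11(5445) = v_11(num) − v_11(den) = 2; compare against these criteria.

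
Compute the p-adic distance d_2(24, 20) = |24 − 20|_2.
d_2(24, 20) = 1/4

Step 1 — x − y = 24 − 20 = 4. Step 2 — v_2(4) = 2 (factor: 4 = (2^2 · 1); the sign does not affect v_p). Step 3 — |x − y|_2 = 2^{-2} = 1/4.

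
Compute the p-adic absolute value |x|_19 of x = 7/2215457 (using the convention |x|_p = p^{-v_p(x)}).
|7/2215457|_19 = 130321

Step 1 — compute v_19(x) by factoring powers of 19 out of the numerator and denominator: v_19(7/2215457) = -4. Step 2 — apply |x|_p = p^{-v_p(x)} = 19^{4} = 130321.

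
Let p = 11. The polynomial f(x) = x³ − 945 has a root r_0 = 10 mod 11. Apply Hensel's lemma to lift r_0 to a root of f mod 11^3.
r_2 = 516 (mod 1331)

Hensel: r_{i+1} = r_i − f(r_i)/f′(r_i) mod 11^{i+2}, where f′(x) = 3x². Iterate:
  r_0 = 10 (mod 11)
  r_1 = 32 (mod 121)
  r_2 = 516 (mod 1331)
Final: r = 516 with f(r) ≡ 0 mod 11^3.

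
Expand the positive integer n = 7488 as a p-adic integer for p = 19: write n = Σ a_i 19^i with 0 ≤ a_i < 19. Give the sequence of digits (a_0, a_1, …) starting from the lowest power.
(a_0, a_1, …) = (2, 14, 1, 1)

Repeated division by 19 gives the digits low-to-high: 7488 = 2 + 14·19^1 + 1·19^2 + 1·19^3. Digit sequence: (2, 14, 1, 1).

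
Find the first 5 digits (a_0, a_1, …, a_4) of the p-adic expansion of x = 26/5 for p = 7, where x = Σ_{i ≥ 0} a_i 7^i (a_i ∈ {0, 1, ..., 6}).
(a_0, …, a_4) = (1, 2, 4, 5, 2)

v_7(26/5) = 0 (numerator and denominator both coprime to 7), so x ∈ ℤ_7^×. Compute digits iteratively via a_i = x_i mod 7, x_{i+1} = (x_i − a_i)/7, with x_0 = x:
  x_0 = 26/5;  a_0 = 1;  x_1 = (x_0 − 1)/7 = 3/5
  x_1 = 3/5;  a_1 = 2;  x_2 = (x_1 − 2)/7 = -1/5
  x_2 = -1/5;  a_2 = 4;  x_3 = (x_2 − 4)/7 = -3/5
  x_3 = -3/5;  a_3 = 5;  x_4 = (x_3 − 5)/7 = -4/5
  x_4 = -4/5;  a_4 = 2;  x_5 = (x_4 − 2)/7 = -2/5
Digits: (1, 2, 4, 5, 2).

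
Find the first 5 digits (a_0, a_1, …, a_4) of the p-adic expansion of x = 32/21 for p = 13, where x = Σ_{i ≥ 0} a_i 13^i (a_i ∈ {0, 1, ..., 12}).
(a_0, …, a_4) = (4, 6, 2, 6, 2)

v_13(32/21) = 0 (numerator and denominator both coprime to 13), so x ∈ ℤ_13^×. Compute digits iteratively via a_i = x_i mod 13, x_{i+1} = (x_i − a_i)/13, with x_0 = x:
  x_0 = 32/21;  a_0 = 4;  x_1 = (x_0 − 4)/13 = -4/21
  x_1 = -4/21;  a_1 = 6;  x_2 = (x_1 − 6)/13 = -10/21
  x_2 = -10/21;  a_2 = 2;  x_3 = (x_2 − 2)/13 = -4/21
  x_3 = -4/21;  a_3 = 6;  x_4 = (x_3 − 6)/13 = -10/21
  x_4 = -10/21;  a_4 = 2;  x_5 = (x_4 − 2)/13 = -4/21
Digits: (4, 6, 2, 6, 2).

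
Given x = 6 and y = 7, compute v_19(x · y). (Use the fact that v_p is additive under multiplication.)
v_19(42) = 0

v_p(x) = 0 (factor: 6 = 19^0 · 6); v_p(y) = 0 (factor: 7 = 19^0 · 7). Additivity: v_p(xy) = v_p(x) + v_p(y) = 0 + 0 = 0. (Direct check: xy = 42 = 19^0 · (42).)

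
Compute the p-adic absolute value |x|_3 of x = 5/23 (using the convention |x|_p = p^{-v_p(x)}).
|5/23|_3 = 1

Step 1 — compute v_3(x) by factoring powers of 3 out of the numerator and denominator: v_3(5/23) = 0. Step 2 — apply |x|_p = p^{-v_p(x)} = 3^{0} = 1.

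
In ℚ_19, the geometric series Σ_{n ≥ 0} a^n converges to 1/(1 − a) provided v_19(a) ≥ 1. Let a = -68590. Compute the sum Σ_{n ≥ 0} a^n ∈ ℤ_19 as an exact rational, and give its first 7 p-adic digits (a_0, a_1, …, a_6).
Σ a^n = 1/(1 − a) = 1/68591;  first 7 digits = (1, 0, 0, 9, 18, 18, 4)

v_19(a) = 3 ≥ 1, so the series converges in ℤ_19 to 1/(1 − a) = 1/(1 − (-68590)) = 1/68591. Expand this rational in ℤ_19: compute digits iteratively via d_i = x_i mod 19, x_{i+1} = (x_i − d_i)/19. The first 7 digits are (1, 0, 0, 9, 18, 18, 4).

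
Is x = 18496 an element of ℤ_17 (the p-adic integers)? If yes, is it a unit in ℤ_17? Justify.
x ∈ ℤ_17 but not a unit; v_17(x) = 2 > 0

ℤ_17 = {x ∈ ℚ_17 : v_17(x) ≥ 0} and ℤ_17^× = {x ∈ ℤ_17 : v_17(x) = 0}. Here v_17(18496) = v_17(num) − v_17(den) = 2; compare against these criteria.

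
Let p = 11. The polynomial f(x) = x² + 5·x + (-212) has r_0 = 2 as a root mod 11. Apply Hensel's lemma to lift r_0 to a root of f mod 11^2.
r_1 = 24 (mod 121)

Hensel: r_{i+1} = r_i − f(r_i)·(f′(r_i))^{-1} mod 11^{i+2}, f′(x) = 2x + 5. Iterate:
  r_0 = 2 (mod 11)
  r_1 = 24 (mod 121)
Final: r = 24 satisfies f(r) ≡ 0 mod 11^2.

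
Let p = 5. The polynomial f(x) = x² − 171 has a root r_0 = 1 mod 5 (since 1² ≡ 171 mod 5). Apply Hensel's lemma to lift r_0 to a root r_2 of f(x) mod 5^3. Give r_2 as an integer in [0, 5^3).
r_2 = 36 (mod 125)

Hensel's recurrence: r_{i+1} = r_i − f(r_i)·(f′(r_i))^{-1} mod 5^{i+2}, with f′(x) = 2x. Iterate:
  r_0 = 1 (mod 5)
  r_1 = 11 (mod 25)
  r_2 = 36 (mod 125)
Final: r_2 = 36, and one checks f(r_2) ≡ 0 mod 5^3.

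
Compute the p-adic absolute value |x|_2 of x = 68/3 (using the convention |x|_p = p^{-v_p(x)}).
|68/3|_2 = 1/4

Step 1 — compute v_2(x) by factoring powers of 2 out of the numerator and denominator: v_2(68/3) = 2. Step 2 — apply |x|_p = p^{-v_p(x)} = 2^{-2} = 1/4.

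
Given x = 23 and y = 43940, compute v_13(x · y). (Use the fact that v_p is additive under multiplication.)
v_13(1010620) = 3

v_p(x) = 0 (factor: 23 = 13^0 · 23); v_p(y) = 3 (factor: 43940 = 13^3 · 20). Additivity: v_p(xy) = v_p(x) + v_p(y) = 0 + 3 = 3. (Direct check: xy = 1010620 = 13^3 · (460).)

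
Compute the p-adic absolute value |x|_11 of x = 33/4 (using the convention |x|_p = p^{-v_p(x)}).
|33/4|_11 = 1/11

Step 1 — compute v_11(x) by factoring powers of 11 out of the numerator and denominator: v_11(33/4) = 1. Step 2 — apply |x|_p = p^{-v_p(x)} = 11^{-1} = 1/11.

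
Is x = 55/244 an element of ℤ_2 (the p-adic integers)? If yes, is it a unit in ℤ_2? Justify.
x ∉ ℤ_2 (v_2(x) = -2 < 0)

ℤ_2 = {x ∈ ℚ_2 : v_2(x) ≥ 0} and ℤ_2^× = {x ∈ ℤ_2 : v_2(x) = 0}. Here v_2(55/244) = v_2(num) − v_2(den) = -2; compare against these criteria.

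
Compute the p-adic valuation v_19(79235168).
v_19(79235168) = 5

v_19(n) is the largest exponent k such that 19^k divides n. Factor out: 79235168 = 19^5 · 32. (Sign doesn't affect v_p.) So v_19(79235168) = 5.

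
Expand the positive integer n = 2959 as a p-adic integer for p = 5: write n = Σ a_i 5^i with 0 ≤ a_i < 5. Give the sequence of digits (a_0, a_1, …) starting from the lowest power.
(a_0, a_1, …) = (4, 1, 3, 3, 4)

Repeated division by 5 gives the digits low-to-high: 2959 = 4 + 1·5^1 + 3·5^2 + 3·5^3 + 4·5^4. Digit sequence: (4, 1, 3, 3, 4).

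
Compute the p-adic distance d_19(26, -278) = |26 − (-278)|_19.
d_19(26, -278) = 1/19

Step 1 — x − y = 26 − (-278) = 304. Step 2 — v_19(304) = 1 (factor: 304 = (19^1 · 16); the sign does not affect v_p). Step 3 — |x − y|_19 = 19^{-1} = 1/19.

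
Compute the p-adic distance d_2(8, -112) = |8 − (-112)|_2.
d_2(8, -112) = 1/8

Step 1 — x − y = 8 − (-112) = 120. Step 2 — v_2(120) = 3 (factor: 120 = (2^3 · 15); the sign does not affect v_p). Step 3 — |x − y|_2 = 2^{-3} = 1/8.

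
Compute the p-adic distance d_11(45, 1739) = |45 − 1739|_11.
d_11(45, 1739) = 1/121

Step 1 — x − y = 45 − 1739 = -1694. Step 2 — v_11(-1694) = 2 (factor: -1694 = −(11^2 · 14); the sign does not affect v_p). Step 3 — |x − y|_11 = 11^{-2} = 1/121.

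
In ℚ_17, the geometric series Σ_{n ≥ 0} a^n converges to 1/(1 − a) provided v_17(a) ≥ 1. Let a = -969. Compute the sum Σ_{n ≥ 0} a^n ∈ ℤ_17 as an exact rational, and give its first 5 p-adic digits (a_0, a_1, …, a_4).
Σ a^n = 1/(1 − a) = 1/970;  first 5 digits = (1, 11, 15, 8, 1)

v_17(a) = 1 ≥ 1, so the series converges in ℤ_17 to 1/(1 − a) = 1/(1 − (-969)) = 1/970. Expand this rational in ℤ_17: compute digits iteratively via d_i = x_i mod 17, x_{i+1} = (x_i − d_i)/17. The first 5 digits are (1, 11, 15, 8, 1).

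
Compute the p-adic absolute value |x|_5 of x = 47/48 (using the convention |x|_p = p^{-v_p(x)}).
|47/48|_5 = 1

Step 1 — compute v_5(x) by factoring powers of 5 out of the numerator and denominator: v_5(47/48) = 0. Step 2 — apply |x|_p = p^{-v_p(x)} = 5^{0} = 1.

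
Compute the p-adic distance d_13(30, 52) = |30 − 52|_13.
d_13(30, 52) = 1

Step 1 — x − y = 30 − 52 = -22. Step 2 — v_13(-22) = 0 (factor: -22 = −(13^0 · 22); the sign does not affect v_p). Step 3 — |x − y|_13 = 13^{0} = 1.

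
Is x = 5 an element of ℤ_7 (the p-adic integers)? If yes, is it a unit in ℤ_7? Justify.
x ∈ ℤ_7^× (unit); v_7(x) = 0

ℤ_7 = {x ∈ ℚ_7 : v_7(x) ≥ 0} and ℤ_7^× = {x ∈ ℤ_7 : v_7(x) = 0}. Here v_7(5) = v_7(num) − v_7(den) = 0; compare against these criteria.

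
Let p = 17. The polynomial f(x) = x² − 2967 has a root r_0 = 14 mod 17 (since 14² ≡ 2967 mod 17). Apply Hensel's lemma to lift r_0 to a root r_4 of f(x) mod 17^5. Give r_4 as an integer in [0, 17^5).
r_4 = 974301 (mod 1419857)

Hensel's recurrence: r_{i+1} = r_i − f(r_i)·(f′(r_i))^{-1} mod 17^{i+2}, with f′(x) = 2x. Iterate:
  r_0 = 14 (mod 17)
  r_1 = 82 (mod 289)
  r_2 = 1527 (mod 4913)
  r_3 = 55570 (mod 83521)
  r_4 = 974301 (mod 1419857)
Final: r_4 = 974301, and one checks f(r_4) ≡ 0 mod 17^5.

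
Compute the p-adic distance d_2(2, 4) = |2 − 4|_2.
d_2(2, 4) = 1/2

Step 1 — x − y = 2 − 4 = -2. Step 2 — v_2(-2) = 1 (factor: -2 = −(2^1 · 1); the sign does not affect v_p). Step 3 — |x − y|_2 = 2^{-1} = 1/2.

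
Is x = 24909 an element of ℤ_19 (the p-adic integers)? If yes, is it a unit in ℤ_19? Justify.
x ∈ ℤ_19 but not a unit; v_19(x) = 2 > 0

ℤ_19 = {x ∈ ℚ_19 : v_19(x) ≥ 0} and ℤ_19^× = {x ∈ ℤ_19 : v_19(x) = 0}. Here v_19(24909) = v_19(num) − v_19(den) = 2; compare against these criteria.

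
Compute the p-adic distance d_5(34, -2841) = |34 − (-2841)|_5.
d_5(34, -2841) = 1/125

Step 1 — x − y = 34 − (-2841) = 2875. Step 2 — v_5(2875) = 3 (factor: 2875 = (5^3 · 23); the sign does not affect v_p). Step 3 — |x − y|_5 = 5^{-3} = 1/125.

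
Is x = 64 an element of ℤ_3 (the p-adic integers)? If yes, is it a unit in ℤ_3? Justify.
x ∈ ℤ_3^× (unit); v_3(x) = 0

ℤ_3 = {x ∈ ℚ_3 : v_3(x) ≥ 0} and ℤ_3^× = {x ∈ ℤ_3 : v_3(x) = 0}. Here v_3(64) = v_3(num) − v_3(den) = 0; compare against these criteria.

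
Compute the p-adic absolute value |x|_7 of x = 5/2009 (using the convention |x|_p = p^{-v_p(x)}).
|5/2009|_7 = 49

Step 1 — compute v_7(x) by factoring powers of 7 out of the numerator and denominator: v_7(5/2009) = -2. Step 2 — apply |x|_p = p^{-v_p(x)} = 7^{2} = 49.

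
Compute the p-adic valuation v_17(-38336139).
v_17(-38336139) = 5

v_17(n) is the largest exponent k such that 17^k divides n. Factor out: -38336139 = -17^5 · 27. (Sign doesn't affect v_p.) So v_17(-38336139) = 5.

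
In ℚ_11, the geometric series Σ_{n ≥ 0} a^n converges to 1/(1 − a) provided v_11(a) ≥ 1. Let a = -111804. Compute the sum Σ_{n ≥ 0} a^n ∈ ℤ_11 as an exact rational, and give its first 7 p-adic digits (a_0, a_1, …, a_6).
Σ a^n = 1/(1 − a) = 1/111805;  first 7 digits = (1, 0, 0, 4, 3, 10, 4)

v_11(a) = 3 ≥ 1, so the series converges in ℤ_11 to 1/(1 − a) = 1/(1 − (-111804)) = 1/111805. Expand this rational in ℤ_11: compute digits iteratively via d_i = x_i mod 11, x_{i+1} = (x_i − d_i)/11. The first 7 digits are (1, 0, 0, 4, 3, 10, 4).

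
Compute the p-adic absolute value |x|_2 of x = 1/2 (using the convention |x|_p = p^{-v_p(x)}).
|1/2|_2 = 2

Step 1 — compute v_2(x) by factoring powers of 2 out of the numerator and denominator: v_2(1/2) = -1. Step 2 — apply |x|_p = p^{-v_p(x)} = 2^{1} = 2.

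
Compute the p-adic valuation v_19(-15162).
v_19(-15162) = 2

v_19(n) is the largest exponent k such that 19^k divides n. Factor out: -15162 = -19^2 · 42. (Sign doesn't affect v_p.) So v_19(-15162) = 2.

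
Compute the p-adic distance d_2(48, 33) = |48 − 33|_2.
d_2(48, 33) = 1

Step 1 — x − y = 48 − 33 = 15. Step 2 — v_2(15) = 0 (factor: 15 = (2^0 · 15); the sign does not affect v_p). Step 3 — |x − y|_2 = 2^{0} = 1.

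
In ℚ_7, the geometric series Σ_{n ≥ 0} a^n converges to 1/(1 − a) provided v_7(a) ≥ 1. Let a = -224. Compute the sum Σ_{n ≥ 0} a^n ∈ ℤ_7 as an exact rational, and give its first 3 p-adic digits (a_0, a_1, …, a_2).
Σ a^n = 1/(1 − a) = 1/225;  first 3 digits = (1, 3, 4)

v_7(a) = 1 ≥ 1, so the series converges in ℤ_7 to 1/(1 − a) = 1/(1 − (-224)) = 1/225. Expand this rational in ℤ_7: compute digits iteratively via d_i = x_i mod 7, x_{i+1} = (x_i − d_i)/7. The first 3 digits are (1, 3, 4).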